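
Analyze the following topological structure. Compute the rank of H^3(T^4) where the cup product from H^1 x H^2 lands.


Cup product: H^p x H^q -> H^{p+q}; here p+q = 1+2 = 3.
rank H^k(T^n) = C(n,k).
C(4,3) = 4

4


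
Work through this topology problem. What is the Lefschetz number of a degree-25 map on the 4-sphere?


On S^4: L(f) = tr(f_0*) + (-1)^4 tr(f_4*) = 1 + (-1)^4 * deg(f).
L(f) = 1 + (-1)^4 * 25 = 1 + 25 = 26

26


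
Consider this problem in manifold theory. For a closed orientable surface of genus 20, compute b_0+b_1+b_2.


For Sigma_20: b_0 = 1, b_1 = 2g = 40, b_2 = 1.
Total = 1 + 40 + 1 = 42

42


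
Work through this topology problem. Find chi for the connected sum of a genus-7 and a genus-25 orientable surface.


chi(Sigma_7) = 2 - 2*7 = -12
chi(Sigma_25) = 2 - 2*25 = -48
For surfaces: chi(A#B) = chi(A) + chi(B) - 2.
chi = -12 + -48 - 2 = -62

-62


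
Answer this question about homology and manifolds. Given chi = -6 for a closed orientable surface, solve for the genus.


chi = 2 - 2g for closed orientable surfaces.
-6 = 2 - 2g
2g = 2 - (-6) = 8
g = 4

4


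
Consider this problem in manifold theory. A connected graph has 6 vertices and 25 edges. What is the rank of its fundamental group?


For a connected graph: rank(pi_1) = b_1 = E - V + 1 = 1 - chi.
chi = V - E = 6 - 25 = -19.
rank = 1 - (-19) = 25 - 6 + 1 = 20

20


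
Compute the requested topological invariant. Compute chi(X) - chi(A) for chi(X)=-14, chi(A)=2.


Relative Euler characteristic: chi(X, A) = chi(X) - chi(A).
= -14 - (2) = -16

-16


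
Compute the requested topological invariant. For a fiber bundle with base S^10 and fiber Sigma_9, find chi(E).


chi(S^10) = 2 (n even), chi(Sigma_9) = 2 - 2*9 = -16.
chi(E) = 2 * (-16) = -32

-32


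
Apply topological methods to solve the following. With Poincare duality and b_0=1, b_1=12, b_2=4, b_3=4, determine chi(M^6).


By Poincare duality b_k = b_{6-k}, so full Betti numbers: b_0=1, b_1=12, b_2=4, b_3=4, b_4=4, b_5=12, b_6=1.
chi = sum (-1)^k b_k = -18

-18


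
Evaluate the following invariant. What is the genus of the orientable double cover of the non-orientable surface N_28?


chi(N_28) = 2 - 28 = -26.
Double cover: chi(Sigma_g) = 2 * chi(N_28) = 2*(-26) = -52.
2 - 2g = -52, so g = (2 - (-52))/2 = 54/2 = 27

27


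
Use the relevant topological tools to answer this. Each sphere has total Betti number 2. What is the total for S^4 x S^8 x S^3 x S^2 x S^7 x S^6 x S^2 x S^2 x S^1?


Total Betti number is multiplicative under products.
Each S^d (d>=1) has total Betti number 2.
There are 9 sphere factors.
Total = 2^9 = 512

512


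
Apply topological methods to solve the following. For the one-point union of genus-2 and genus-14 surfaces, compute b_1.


For a wedge: H_1(A v B) = H_1(A) + H_1(B).
b_1(Sigma_2) = 4, b_1(Sigma_14) = 28.
b_1 = 4 + 28 = 32

32


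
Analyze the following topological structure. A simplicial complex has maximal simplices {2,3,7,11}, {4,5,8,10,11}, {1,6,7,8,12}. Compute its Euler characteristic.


Enumerate all faces; f-vector: f_0=11, f_1=26, f_2=24, f_3=11, f_4=2.
chi = sum (-1)^k f_k = 0

0


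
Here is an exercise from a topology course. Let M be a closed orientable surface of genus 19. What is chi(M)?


For a closed orientable surface of genus g: chi = 2 - 2g.
Here g = 19.
chi = 2 - 2*19 = 2 - 38 = -36

-36


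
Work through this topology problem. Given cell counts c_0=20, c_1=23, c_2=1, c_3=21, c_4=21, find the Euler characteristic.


chi = sum_k (-1)^k c_k.
= (-1)^0*20 + (-1)^1*23 + (-1)^2*1 + (-1)^3*21 + (-1)^4*21
= (20) + (-23) + (1) + (-21) + (21)
= -2

-2


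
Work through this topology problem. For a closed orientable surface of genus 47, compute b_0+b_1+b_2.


For Sigma_47: b_0 = 1, b_1 = 2g = 94, b_2 = 1.
Total = 1 + 94 + 1 = 96

96


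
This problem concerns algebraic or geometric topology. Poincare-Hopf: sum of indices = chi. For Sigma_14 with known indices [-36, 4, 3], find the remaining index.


Poincare-Hopf: sum of indices = chi(M).
chi(Sigma_14) = 2 - 2*14 = -26.
Sum of known indices = -29.
x = chi - (sum known) = -26 - (-29) = 3

3


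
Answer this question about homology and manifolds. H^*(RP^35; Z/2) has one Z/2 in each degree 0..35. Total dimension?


H^k(RP^35; Z/2) = Z/2 for each 0 <= k <= 35.
Total dimension = 35 + 1 = 36

36


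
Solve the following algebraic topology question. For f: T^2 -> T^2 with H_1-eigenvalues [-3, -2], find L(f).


For a torus self-map: L(f) = det(I - A) where A acts on H_1.
L(f) = (1--3) * (1--2) = 4 * 3 = 12

12


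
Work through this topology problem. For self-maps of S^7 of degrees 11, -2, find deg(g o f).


Degree is multiplicative under composition: deg(g o f) = deg(g) * deg(f).
= -2 * 11 = -22

-22


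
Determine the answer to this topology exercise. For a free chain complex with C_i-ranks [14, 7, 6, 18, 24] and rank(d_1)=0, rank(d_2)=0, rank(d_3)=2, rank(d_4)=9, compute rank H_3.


rank H_k = rank(ker d_k) - rank(im d_{k+1}).
rank(ker d_3) = rank(C_3) - rank(d_3) = 18 - 2 = 16.
rank(im d_{3+1}) = 9.
rank H_3 = 16 - 9 = 7

7


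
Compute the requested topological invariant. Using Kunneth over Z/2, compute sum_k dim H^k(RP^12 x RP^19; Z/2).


dim H^*(RP^n; Z/2) = n+1 (one Z/2 in each degree 0..n).
Total Betti number is multiplicative.
Total = (12+1) * (19+1) = 13 * 20 = 260

260


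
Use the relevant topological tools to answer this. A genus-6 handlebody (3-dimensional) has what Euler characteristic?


A genus-g handlebody deformation retracts to a wedge of g circles.
chi(vee_g S^1) = 1 - g.
chi(H_6) = 1 - 6 = -5

-5


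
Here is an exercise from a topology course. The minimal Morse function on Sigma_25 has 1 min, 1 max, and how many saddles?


A perfect Morse function has m_k = b_k.
For Sigma_25: b_0=1, b_1=2g=50, b_2=1.
Saddles m_1 = 2g = 50

50


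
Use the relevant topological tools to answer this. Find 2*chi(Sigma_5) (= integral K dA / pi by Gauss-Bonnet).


Gauss-Bonnet: integral K dA = 2*pi*chi(M).
chi(Sigma_5) = 2 - 2*5 = -8.
(integral K dA)/pi = 2*chi = 2*(-8) = -16

-16


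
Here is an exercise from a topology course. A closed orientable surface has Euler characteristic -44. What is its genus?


chi = 2 - 2g for closed orientable surfaces.
-44 = 2 - 2g
2g = 2 - (-44) = 46
g = 23

23


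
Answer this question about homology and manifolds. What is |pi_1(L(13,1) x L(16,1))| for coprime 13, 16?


pi_1(X x Y) = pi_1(X) x pi_1(Y).
pi_1(L(13,1)) = Z/13, pi_1(L(16,1)) = Z/16.
|Z/13 x Z/16| = 13 * 16 = 208

208


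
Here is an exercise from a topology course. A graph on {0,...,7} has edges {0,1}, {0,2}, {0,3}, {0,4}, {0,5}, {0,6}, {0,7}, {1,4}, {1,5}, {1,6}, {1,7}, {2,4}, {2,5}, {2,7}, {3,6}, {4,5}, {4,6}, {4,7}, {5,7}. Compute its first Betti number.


b_1 = E - V + (number of components).
E = 19, V = 8, components = 1.
b_1 = 19 - 8 + 1 = 12

12


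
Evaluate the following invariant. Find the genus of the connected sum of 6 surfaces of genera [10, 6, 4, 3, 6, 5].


Genus is additive under connected sum of orientable surfaces.
g = 10 + 6 + 4 + 3 + 6 + 5 = 34

34


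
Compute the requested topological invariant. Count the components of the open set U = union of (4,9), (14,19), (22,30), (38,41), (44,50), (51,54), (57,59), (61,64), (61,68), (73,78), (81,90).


Sort and merge overlapping open intervals.
Merged: (4,9), (14,19), (22,30), (38,41), (44,50), (51,54), (57,59), (61,68), (73,78), (81,90).
Number of components = 10

10


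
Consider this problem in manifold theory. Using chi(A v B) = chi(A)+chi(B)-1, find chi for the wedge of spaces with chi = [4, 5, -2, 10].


chi(A v B) = chi(A) + chi(B) - 1 (one point identified).
For 4 spaces: chi = (sum chi_i) - (4 - 1).
sum = 17; chi = 17 - 3 = 14

14


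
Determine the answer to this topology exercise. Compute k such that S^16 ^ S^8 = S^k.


S^m ^ S^n = S^{m+n}.
k = 16 + 8 = 24

24


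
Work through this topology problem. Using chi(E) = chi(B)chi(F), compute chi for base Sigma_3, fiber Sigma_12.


For a fiber bundle F -> E -> B (with CW structure): chi(E) = chi(B) * chi(F).
chi(Sigma_3) = -4, chi(Sigma_12) = -22.
chi(E) = (-4) * (-22) = 88

88


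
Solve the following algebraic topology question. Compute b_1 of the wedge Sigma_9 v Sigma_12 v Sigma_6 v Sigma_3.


For a wedge X v Y: reduced H_k(X v Y) = H_k(X) + H_k(Y).
Each Sigma_g contributes b_1 = 2g.
b_1 = 18 + 24 + 12 + 6 = 60

60


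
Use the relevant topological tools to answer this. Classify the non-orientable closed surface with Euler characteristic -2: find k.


chi = 2 - k for closed non-orientable surfaces with k crosscaps.
-2 = 2 - k
k = 2 - (-2) = 4

4


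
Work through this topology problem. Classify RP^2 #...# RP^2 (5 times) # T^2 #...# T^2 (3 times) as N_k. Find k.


Since a >= 1, the sum is non-orientable; each T^2 can be replaced by RP^2 # RP^2 (since T^2#RP^2 = 3RP^2).
Total crosscaps k = 5 + 2*3 = 11.
Check via chi: chi = 5*1 + 3*0 - (5+3-1)*2 = -9 = 2 - k = -9. Consistent.

11


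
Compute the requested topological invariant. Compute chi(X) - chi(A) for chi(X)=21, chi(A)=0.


Relative Euler characteristic: chi(X, A) = chi(X) - chi(A).
= 21 - (0) = 21

21


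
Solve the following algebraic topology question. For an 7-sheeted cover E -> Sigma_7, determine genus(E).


For an n-sheeted cover: chi(E) = n * chi(B).
chi(Sigma_7) = 2 - 2*7 = -12.
chi(E) = 7 * (-12) = -84.
genus(E) = (2 - chi(E))/2 = (2 - (-84))/2 = 86/2 = 43

43


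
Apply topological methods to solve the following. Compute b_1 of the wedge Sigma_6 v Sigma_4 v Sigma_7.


For a wedge X v Y: reduced H_k(X v Y) = H_k(X) + H_k(Y).
Each Sigma_g contributes b_1 = 2g.
b_1 = 12 + 8 + 14 = 34

34


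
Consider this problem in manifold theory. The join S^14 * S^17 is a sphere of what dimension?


Join of spheres: S^m * S^n = S^{m+n+1}.
dim = 14 + 17 + 1 = 32

32


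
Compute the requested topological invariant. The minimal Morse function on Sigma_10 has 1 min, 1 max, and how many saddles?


A perfect Morse function has m_k = b_k.
For Sigma_10: b_0=1, b_1=2g=20, b_2=1.
Saddles m_1 = 2g = 20

20


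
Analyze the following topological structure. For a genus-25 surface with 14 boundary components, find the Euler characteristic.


For a compact orientable surface with genus g and b boundary components: chi = 2 - 2g - b.
chi = 2 - 2*25 - 14 = 2 - 50 - 14 = -62

-62


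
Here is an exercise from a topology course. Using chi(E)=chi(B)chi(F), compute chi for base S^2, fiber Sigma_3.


chi(S^2) = 2 (n even), chi(Sigma_3) = 2 - 2*3 = -4.
chi(E) = 2 * (-4) = -8

-8


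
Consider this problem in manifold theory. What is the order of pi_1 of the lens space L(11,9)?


pi_1(L(p,q)) = Z/pZ for any q coprime to p.
|pi_1(L(11,9))| = 11

11


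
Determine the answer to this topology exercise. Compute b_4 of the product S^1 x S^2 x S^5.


Each S^d has Poincare polynomial 1 + t^d.
The product S^1 x S^2 x S^5 has Poincare polynomial prod(1+t^d_i).
Expanding: b_0=1, b_1=1, b_2=1, b_3=1, b_5=1, b_6=1, b_7=1, b_8=1.
b_4 = 0

0


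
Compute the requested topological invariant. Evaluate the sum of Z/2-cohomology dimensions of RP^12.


H^k(RP^12; Z/2) = Z/2 for each 0 <= k <= 12.
Total dimension = 12 + 1 = 13

13


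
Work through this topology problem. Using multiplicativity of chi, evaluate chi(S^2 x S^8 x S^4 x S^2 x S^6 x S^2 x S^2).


chi is multiplicative: chi(X x Y) = chi(X) chi(Y).
Each even-dim sphere has chi = 2. There are 7 factors.
chi = 2^7 = 128

128


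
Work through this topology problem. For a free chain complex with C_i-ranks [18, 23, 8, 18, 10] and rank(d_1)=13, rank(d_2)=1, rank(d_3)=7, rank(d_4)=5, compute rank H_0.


rank H_k = rank(ker d_k) - rank(im d_{k+1}).
rank(ker d_0) = rank(C_0) - rank(d_0) = 18 - 0 = 18.
rank(im d_{0+1}) = 13.
rank H_0 = 18 - 13 = 5

5


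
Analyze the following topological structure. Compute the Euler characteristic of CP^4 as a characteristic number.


For any closed oriented manifold, <e(TM),[M]> = chi(M).
chi(CP^4) = 4+1 = 5

5


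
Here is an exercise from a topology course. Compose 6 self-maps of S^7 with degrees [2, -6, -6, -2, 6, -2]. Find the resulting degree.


Degree is multiplicative: deg(composition) = product of degrees.
= (2) * (-6) * (-6) * (-2) * (6) * (-2) = 1728

1728


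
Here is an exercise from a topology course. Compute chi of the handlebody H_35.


A genus-g handlebody deformation retracts to a wedge of g circles.
chi(vee_g S^1) = 1 - g.
chi(H_35) = 1 - 35 = -34

-34


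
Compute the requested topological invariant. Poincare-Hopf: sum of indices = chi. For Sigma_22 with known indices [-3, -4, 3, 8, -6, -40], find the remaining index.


Poincare-Hopf: sum of indices = chi(M).
chi(Sigma_22) = 2 - 2*22 = -42.
Sum of known indices = -42.
x = chi - (sum known) = -42 - (-42) = 0

0


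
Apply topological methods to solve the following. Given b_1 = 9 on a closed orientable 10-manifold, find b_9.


Poincare duality for closed orientable n-manifolds: b_k = b_{n-k}.
Here n = 10, so b_9 = b_1 = 9

9


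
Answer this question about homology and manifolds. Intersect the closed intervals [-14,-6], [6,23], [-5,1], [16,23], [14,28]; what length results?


Intersection = [max(a_i), min(b_i)] = [16, -6].
Since 16 > -6, the intersection is empty.
Length = 0

0


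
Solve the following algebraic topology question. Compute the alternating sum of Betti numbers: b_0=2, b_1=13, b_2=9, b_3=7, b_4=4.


chi = sum_k (-1)^k b_k.
= (2) + (-13) + (9) + (-7) + (4)
= -5

-5


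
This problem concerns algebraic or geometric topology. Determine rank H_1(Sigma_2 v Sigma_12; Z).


For a wedge: H_1(A v B) = H_1(A) + H_1(B).
b_1(Sigma_2) = 4, b_1(Sigma_12) = 24.
b_1 = 4 + 24 = 28

28


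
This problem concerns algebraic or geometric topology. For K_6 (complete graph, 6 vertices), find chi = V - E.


K_6: V = 6, E = C(6,2) = 15.
chi = V - E = 6 - 15 = -9

-9


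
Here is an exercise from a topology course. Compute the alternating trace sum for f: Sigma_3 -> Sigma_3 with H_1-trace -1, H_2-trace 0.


L(f) = tr(f_0*) - tr(f_1*) + tr(f_2*).
= 1 - (-1) + (0)
= 2

2


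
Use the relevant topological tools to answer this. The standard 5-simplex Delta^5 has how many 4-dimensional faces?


Delta^5 has 5+1 vertices. A 4-face is a choice of 4+1 vertices.
f_4 = C(5+1, 4+1) = C(6,5) = 6

6


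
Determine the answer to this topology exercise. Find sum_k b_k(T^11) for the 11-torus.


b_k(T^11) = C(11,k), so the sum over k is sum_k C(11,k) = 2^11.
Total = 2^11 = 2048

2048


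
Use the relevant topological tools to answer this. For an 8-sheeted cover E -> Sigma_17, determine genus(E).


For an n-sheeted cover: chi(E) = n * chi(B).
chi(Sigma_17) = 2 - 2*17 = -32.
chi(E) = 8 * (-32) = -256.
genus(E) = (2 - chi(E))/2 = (2 - (-256))/2 = 258/2 = 129

129


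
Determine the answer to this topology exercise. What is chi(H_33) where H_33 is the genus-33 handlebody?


A genus-g handlebody deformation retracts to a wedge of g circles.
chi(vee_g S^1) = 1 - g.
chi(H_33) = 1 - 33 = -32

-32


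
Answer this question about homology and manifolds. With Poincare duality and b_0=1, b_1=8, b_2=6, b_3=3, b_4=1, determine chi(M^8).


By Poincare duality b_k = b_{8-k}, so full Betti numbers: b_0=1, b_1=8, b_2=6, b_3=3, b_4=1, b_5=3, b_6=6, b_7=8, b_8=1.
chi = sum (-1)^k b_k = -7

-7


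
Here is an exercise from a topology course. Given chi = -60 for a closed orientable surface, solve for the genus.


chi = 2 - 2g for closed orientable surfaces.
-60 = 2 - 2g
2g = 2 - (-60) = 62
g = 31

31


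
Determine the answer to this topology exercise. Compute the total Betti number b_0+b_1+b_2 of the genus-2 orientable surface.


For Sigma_2: b_0 = 1, b_1 = 2g = 4, b_2 = 1.
Total = 1 + 4 + 1 = 6

6


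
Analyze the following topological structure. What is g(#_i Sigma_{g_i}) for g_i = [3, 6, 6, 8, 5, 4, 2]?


Genus is additive under connected sum of orientable surfaces.
g = 3 + 6 + 6 + 8 + 5 + 4 + 2 = 34

34


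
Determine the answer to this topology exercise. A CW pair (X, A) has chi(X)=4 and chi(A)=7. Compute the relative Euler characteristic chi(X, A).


Relative Euler characteristic: chi(X, A) = chi(X) - chi(A).
= 4 - (7) = -3

-3


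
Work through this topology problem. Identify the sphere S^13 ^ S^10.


S^m ^ S^n = S^{m+n}.
k = 13 + 10 = 23

23


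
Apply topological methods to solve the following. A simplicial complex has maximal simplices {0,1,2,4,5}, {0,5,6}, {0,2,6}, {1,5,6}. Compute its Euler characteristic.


Enumerate all faces; f-vector: f_0=6, f_1=14, f_2=13, f_3=5, f_4=1.
chi = sum (-1)^k f_k = 1

1


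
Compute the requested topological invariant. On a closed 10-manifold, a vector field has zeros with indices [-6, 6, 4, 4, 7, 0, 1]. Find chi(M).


Poincare-Hopf: chi(M) = sum of indices of zeros.
chi = (-6) + (6) + (4) + (4) + (7) + (0) + (1) = 16

16


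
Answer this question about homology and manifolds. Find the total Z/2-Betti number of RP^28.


H^k(RP^28; Z/2) = Z/2 for each 0 <= k <= 28.
Total dimension = 28 + 1 = 29

29


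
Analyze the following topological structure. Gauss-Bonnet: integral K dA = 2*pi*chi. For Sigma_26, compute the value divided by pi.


Gauss-Bonnet: integral K dA = 2*pi*chi(M).
chi(Sigma_26) = 2 - 2*26 = -50.
(integral K dA)/pi = 2*chi = 2*(-50) = -100

-100


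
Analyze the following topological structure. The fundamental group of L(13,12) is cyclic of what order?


pi_1(L(p,q)) = Z/pZ for any q coprime to p.
|pi_1(L(13,12))| = 13

13


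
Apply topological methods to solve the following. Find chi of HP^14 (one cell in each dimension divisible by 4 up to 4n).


HP^14 has one cell in each dimension 0, 4, ..., 4*14 (14+1 cells, all even-dim).
chi = 14 + 1 = 15

15


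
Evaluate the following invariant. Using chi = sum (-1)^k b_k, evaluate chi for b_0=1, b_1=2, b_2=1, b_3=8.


chi = sum_k (-1)^k b_k.
= (1) + (-2) + (1) + (-8)
= -8

-8


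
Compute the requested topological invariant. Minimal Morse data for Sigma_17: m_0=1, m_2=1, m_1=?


A perfect Morse function has m_k = b_k.
For Sigma_17: b_0=1, b_1=2g=34, b_2=1.
Saddles m_1 = 2g = 34

34


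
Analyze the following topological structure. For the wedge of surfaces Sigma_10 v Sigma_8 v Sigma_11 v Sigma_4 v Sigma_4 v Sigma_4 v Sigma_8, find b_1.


For a wedge X v Y: reduced H_k(X v Y) = H_k(X) + H_k(Y).
Each Sigma_g contributes b_1 = 2g.
b_1 = 20 + 16 + 22 + 8 + 8 + 8 + 16 = 98

98


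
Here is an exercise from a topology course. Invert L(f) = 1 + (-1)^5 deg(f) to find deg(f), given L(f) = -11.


L(f) = 1 + (-1)^5 deg(f) on S^5.
-11 = 1 + (-1)^5 * deg(f)
(-1)^5 * deg(f) = -12
deg(f) = 12

12


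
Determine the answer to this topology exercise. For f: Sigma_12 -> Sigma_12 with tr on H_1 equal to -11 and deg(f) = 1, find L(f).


L(f) = tr(f_0*) - tr(f_1*) + tr(f_2*).
= 1 - (-11) + (1)
= 13

13


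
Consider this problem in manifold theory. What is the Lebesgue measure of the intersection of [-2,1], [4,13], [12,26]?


Intersection = [max(a_i), min(b_i)] = [12, 1].
Since 12 > 1, the intersection is empty.
Length = 0

0


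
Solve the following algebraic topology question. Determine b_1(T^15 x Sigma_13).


pi_1(A x B) = pi_1(A) x pi_1(B); rank of abelianization = b_1.
b_1(T^15) = 15, b_1(Sigma_13) = 2*13 = 26.
b_1(product) = 15 + 26 = 41

41


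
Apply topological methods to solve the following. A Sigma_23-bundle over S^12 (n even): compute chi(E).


chi(S^12) = 2 (n even), chi(Sigma_23) = 2 - 2*23 = -44.
chi(E) = 2 * (-44) = -88

-88


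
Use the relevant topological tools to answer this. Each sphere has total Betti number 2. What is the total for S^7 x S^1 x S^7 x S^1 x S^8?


Total Betti number is multiplicative under products.
Each S^d (d>=1) has total Betti number 2.
There are 5 sphere factors.
Total = 2^5 = 32

32


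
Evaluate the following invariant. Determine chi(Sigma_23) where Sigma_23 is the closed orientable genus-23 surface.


For a closed orientable surface of genus g: chi = 2 - 2g.
Here g = 23.
chi = 2 - 2*23 = 2 - 46 = -44

-44


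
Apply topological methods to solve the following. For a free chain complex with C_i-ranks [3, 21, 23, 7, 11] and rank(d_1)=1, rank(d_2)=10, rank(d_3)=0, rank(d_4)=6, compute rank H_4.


rank H_k = rank(ker d_k) - rank(im d_{k+1}).
rank(ker d_4) = rank(C_4) - rank(d_4) = 11 - 6 = 5.
rank(im d_{4+1}) = 0.
rank H_4 = 5 - 0 = 5

5


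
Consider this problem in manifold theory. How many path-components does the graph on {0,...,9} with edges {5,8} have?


Run DFS/union-find over 10 vertices.
V = 10, E = 1.
Number of components = 9

9


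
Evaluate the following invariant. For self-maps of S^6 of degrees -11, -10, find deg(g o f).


Degree is multiplicative under composition: deg(g o f) = deg(g) * deg(f).
= -10 * -11 = 110

110


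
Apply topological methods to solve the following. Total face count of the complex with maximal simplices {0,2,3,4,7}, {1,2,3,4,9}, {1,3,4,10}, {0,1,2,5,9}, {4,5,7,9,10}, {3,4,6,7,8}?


Each maximal simplex on m vertices has 2^m - 1 nonempty faces.
Take the union (dedupe shared faces).
Total distinct faces = 131

131


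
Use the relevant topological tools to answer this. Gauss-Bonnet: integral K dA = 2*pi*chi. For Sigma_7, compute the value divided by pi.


Gauss-Bonnet: integral K dA = 2*pi*chi(M).
chi(Sigma_7) = 2 - 2*7 = -12.
(integral K dA)/pi = 2*chi = 2*(-12) = -24

-24


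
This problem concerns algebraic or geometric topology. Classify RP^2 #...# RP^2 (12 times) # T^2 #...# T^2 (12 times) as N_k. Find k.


Since a >= 1, the sum is non-orientable; each T^2 can be replaced by RP^2 # RP^2 (since T^2#RP^2 = 3RP^2).
Total crosscaps k = 12 + 2*12 = 36.
Check via chi: chi = 12*1 + 12*0 - (12+12-1)*2 = -34 = 2 - k = -34. Consistent.

36


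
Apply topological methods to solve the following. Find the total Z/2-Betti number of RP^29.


H^k(RP^29; Z/2) = Z/2 for each 0 <= k <= 29.
Total dimension = 29 + 1 = 30

30


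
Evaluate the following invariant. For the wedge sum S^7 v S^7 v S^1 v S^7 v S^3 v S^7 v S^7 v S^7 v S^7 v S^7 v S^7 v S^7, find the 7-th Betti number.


For a wedge of spheres, H_k (k>0) is free on one generator per sphere of dimension k.
Spheres of dimension 7: count = 10.
b_7 = 10

10


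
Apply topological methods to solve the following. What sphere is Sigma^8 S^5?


Each suspension raises dimension by 1: Sigma S^n = S^{n+1}.
Sigma^8 S^5 = S^{5+8} = S^13

13


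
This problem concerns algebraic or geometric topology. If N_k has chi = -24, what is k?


chi = 2 - k for closed non-orientable surfaces with k crosscaps.
-24 = 2 - k
k = 2 - (-24) = 26

26


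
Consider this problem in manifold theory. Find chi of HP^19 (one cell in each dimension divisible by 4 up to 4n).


HP^19 has one cell in each dimension 0, 4, ..., 4*19 (19+1 cells, all even-dim).
chi = 19 + 1 = 20

20


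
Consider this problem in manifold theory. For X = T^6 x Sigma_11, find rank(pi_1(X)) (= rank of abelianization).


pi_1(A x B) = pi_1(A) x pi_1(B); rank of abelianization = b_1.
b_1(T^6) = 6, b_1(Sigma_11) = 2*11 = 22.
b_1(product) = 6 + 22 = 28

28


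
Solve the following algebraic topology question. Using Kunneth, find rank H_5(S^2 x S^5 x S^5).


Each S^d has Poincare polynomial 1 + t^d.
The product S^2 x S^5 x S^5 has Poincare polynomial prod(1+t^d_i).
Expanding: b_0=1, b_2=1, b_5=2, b_7=2, b_10=1, b_12=1.
b_5 = 2

2


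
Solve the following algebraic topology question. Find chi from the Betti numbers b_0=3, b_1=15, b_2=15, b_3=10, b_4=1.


chi = sum_k (-1)^k b_k.
= (3) + (-15) + (15) + (-10) + (1)
= -6

-6


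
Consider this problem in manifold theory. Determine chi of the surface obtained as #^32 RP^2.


For a non-orientable closed surface with k crosscaps: chi = 2 - k.
Here k = 32.
chi = 2 - 32 = -30

-30


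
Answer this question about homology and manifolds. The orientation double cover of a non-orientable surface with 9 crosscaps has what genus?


chi(N_9) = 2 - 9 = -7.
Double cover: chi(Sigma_g) = 2 * chi(N_9) = 2*(-7) = -14.
2 - 2g = -14, so g = (2 - (-14))/2 = 16/2 = 8

8


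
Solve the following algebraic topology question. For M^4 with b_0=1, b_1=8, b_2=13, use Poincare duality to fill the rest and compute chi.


By Poincare duality b_k = b_{4-k}, so full Betti numbers: b_0=1, b_1=8, b_2=13, b_3=8, b_4=1.
chi = sum (-1)^k b_k = -1

-1


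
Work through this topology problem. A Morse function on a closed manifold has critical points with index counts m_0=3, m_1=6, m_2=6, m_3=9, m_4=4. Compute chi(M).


Morse theory: chi(M) = sum_k (-1)^k m_k where m_k = #(index-k critical points).
= (3) + (-6) + (6) + (-9) + (4) = -2

-2


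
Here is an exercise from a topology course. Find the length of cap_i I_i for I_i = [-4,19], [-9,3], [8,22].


Intersection = [max(a_i), min(b_i)] = [8, 3].
Since 8 > 3, the intersection is empty.
Length = 0

0


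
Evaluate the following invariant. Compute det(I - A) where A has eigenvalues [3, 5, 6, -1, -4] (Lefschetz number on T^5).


For a torus self-map: L(f) = det(I - A) where A acts on H_1.
L(f) = (1-3) * (1-5) * (1-6) * (1--1) * (1--4) = -2 * -4 * -5 * 2 * 5 = -400

-400


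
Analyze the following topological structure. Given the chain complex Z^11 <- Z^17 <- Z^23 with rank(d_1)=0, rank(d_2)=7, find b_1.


rank H_k = rank(ker d_k) - rank(im d_{k+1}).
rank(ker d_1) = rank(C_1) - rank(d_1) = 17 - 0 = 17.
rank(im d_{1+1}) = 7.
rank H_1 = 17 - 7 = 10

10


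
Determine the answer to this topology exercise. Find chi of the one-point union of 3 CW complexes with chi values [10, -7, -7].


chi(A v B) = chi(A) + chi(B) - 1 (one point identified).
For 3 spaces: chi = (sum chi_i) - (3 - 1).
sum = -4; chi = -4 - 2 = -6

-6


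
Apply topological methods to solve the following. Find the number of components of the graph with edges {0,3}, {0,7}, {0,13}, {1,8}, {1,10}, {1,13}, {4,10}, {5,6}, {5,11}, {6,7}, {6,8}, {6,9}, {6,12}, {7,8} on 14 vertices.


Run DFS/union-find over 14 vertices.
V = 14, E = 14.
Number of components = 2

2


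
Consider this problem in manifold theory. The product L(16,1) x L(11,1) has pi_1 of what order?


pi_1(X x Y) = pi_1(X) x pi_1(Y).
pi_1(L(16,1)) = Z/16, pi_1(L(11,1)) = Z/11.
|Z/16 x Z/11| = 16 * 11 = 176

176


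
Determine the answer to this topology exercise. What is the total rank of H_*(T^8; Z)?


b_k(T^8) = C(8,k), so the sum over k is sum_k C(8,k) = 2^8.
Total = 2^8 = 256

256


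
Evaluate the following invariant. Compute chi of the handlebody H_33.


A genus-g handlebody deformation retracts to a wedge of g circles.
chi(vee_g S^1) = 1 - g.
chi(H_33) = 1 - 33 = -32

-32


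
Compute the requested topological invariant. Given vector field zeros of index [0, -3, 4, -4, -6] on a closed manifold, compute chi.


Poincare-Hopf: chi(M) = sum of indices of zeros.
chi = (0) + (-3) + (4) + (-4) + (-6) = -9

-9


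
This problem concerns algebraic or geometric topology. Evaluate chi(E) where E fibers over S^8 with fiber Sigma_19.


chi(S^8) = 2 (n even), chi(Sigma_19) = 2 - 2*19 = -36.
chi(E) = 2 * (-36) = -72

-72


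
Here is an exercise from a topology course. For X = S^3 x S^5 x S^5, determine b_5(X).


Each S^d has Poincare polynomial 1 + t^d.
The product S^3 x S^5 x S^5 has Poincare polynomial prod(1+t^d_i).
Expanding: b_0=1, b_3=1, b_5=2, b_8=2, b_10=1, b_13=1.
b_5 = 2

2


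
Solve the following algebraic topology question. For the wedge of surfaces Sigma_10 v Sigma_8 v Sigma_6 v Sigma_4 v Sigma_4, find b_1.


For a wedge X v Y: reduced H_k(X v Y) = H_k(X) + H_k(Y).
Each Sigma_g contributes b_1 = 2g.
b_1 = 20 + 16 + 12 + 8 + 8 = 64

64


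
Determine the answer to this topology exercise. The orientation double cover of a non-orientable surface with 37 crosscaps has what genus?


chi(N_37) = 2 - 37 = -35.
Double cover: chi(Sigma_g) = 2 * chi(N_37) = 2*(-35) = -70.
2 - 2g = -70, so g = (2 - (-70))/2 = 72/2 = 36

36


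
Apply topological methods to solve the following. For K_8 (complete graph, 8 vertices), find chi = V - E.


K_8: V = 8, E = C(8,2) = 28.
chi = V - E = 8 - 28 = -20

-20


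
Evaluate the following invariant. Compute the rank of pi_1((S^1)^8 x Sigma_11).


pi_1(A x B) = pi_1(A) x pi_1(B); rank of abelianization = b_1.
b_1(T^8) = 8, b_1(Sigma_11) = 2*11 = 22.
b_1(product) = 8 + 22 = 30

30


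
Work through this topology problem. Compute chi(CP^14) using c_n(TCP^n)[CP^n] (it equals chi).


For any closed oriented manifold, <e(TM),[M]> = chi(M).
chi(CP^14) = 14+1 = 15

15


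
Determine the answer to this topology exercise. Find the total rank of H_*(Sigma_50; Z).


For Sigma_50: b_0 = 1, b_1 = 2g = 100, b_2 = 1.
Total = 1 + 100 + 1 = 102

102


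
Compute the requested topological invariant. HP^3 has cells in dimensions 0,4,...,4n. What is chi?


HP^3 has one cell in each dimension 0, 4, ..., 4*3 (3+1 cells, all even-dim).
chi = 3 + 1 = 4

4


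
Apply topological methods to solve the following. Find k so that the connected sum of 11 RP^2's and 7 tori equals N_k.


Since a >= 1, the sum is non-orientable; each T^2 can be replaced by RP^2 # RP^2 (since T^2#RP^2 = 3RP^2).
Total crosscaps k = 11 + 2*7 = 25.
Check via chi: chi = 11*1 + 7*0 - (11+7-1)*2 = -23 = 2 - k = -23. Consistent.

25


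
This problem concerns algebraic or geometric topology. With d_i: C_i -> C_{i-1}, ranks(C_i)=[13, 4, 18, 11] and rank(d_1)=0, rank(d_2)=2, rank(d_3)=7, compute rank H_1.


rank H_k = rank(ker d_k) - rank(im d_{k+1}).
rank(ker d_1) = rank(C_1) - rank(d_1) = 4 - 0 = 4.
rank(im d_{1+1}) = 2.
rank H_1 = 4 - 2 = 2

2


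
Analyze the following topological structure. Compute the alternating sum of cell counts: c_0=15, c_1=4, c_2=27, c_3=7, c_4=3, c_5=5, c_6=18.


chi = sum_k (-1)^k c_k.
= (-1)^0*15 + (-1)^1*4 + (-1)^2*27 + (-1)^3*7 + (-1)^4*3 + (-1)^5*5 + (-1)^6*18
= (15) + (-4) + (27) + (-7) + (3) + (-5) + (18)
= 47

47


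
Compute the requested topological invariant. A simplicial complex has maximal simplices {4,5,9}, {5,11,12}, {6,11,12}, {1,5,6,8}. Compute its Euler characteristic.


Enumerate all faces; f-vector: f_0=8, f_1=14, f_2=7, f_3=1.
chi = sum (-1)^k f_k = 0

0


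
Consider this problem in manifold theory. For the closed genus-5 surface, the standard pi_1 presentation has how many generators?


Standard presentation: pi_1(Sigma_g) = <a_1,b_1,...,a_g,b_g | [a_1,b_1]...[a_g,b_g] = 1>.
Number of generators = 2g = 2*5 = 10

10


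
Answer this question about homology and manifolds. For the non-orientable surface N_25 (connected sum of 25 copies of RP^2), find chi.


For a non-orientable closed surface with k crosscaps: chi = 2 - k.
Here k = 25.
chi = 2 - 25 = -23

-23


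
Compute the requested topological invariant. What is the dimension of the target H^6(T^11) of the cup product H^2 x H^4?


Cup product: H^p x H^q -> H^{p+q}; here p+q = 2+4 = 6.
rank H^k(T^n) = C(n,k).
C(11,6) = 462

462


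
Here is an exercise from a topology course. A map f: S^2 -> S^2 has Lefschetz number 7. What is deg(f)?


L(f) = 1 + (-1)^2 deg(f) on S^2.
7 = 1 + (-1)^2 * deg(f)
(-1)^2 * deg(f) = 6
deg(f) = 6

6


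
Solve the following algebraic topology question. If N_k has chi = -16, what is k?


chi = 2 - k for closed non-orientable surfaces with k crosscaps.
-16 = 2 - k
k = 2 - (-16) = 18

18


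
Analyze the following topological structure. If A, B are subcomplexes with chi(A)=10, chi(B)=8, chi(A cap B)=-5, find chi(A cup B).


chi(A cup B) = chi(A) + chi(B) - chi(A cap B)
= 10 + (8) - (-5)
= 23

23


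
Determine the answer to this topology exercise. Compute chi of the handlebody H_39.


A genus-g handlebody deformation retracts to a wedge of g circles.
chi(vee_g S^1) = 1 - g.
chi(H_39) = 1 - 39 = -38

-38


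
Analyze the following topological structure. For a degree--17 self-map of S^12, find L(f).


On S^12: L(f) = tr(f_0*) + (-1)^12 tr(f_12*) = 1 + (-1)^12 * deg(f).
L(f) = 1 + (-1)^12 * -17 = 1 + -17 = -16

-16


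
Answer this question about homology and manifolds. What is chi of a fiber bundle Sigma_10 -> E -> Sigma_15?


For a fiber bundle F -> E -> B (with CW structure): chi(E) = chi(B) * chi(F).
chi(Sigma_15) = -28, chi(Sigma_10) = -18.
chi(E) = (-28) * (-18) = 504

504


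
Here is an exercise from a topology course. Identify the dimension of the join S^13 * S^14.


Join of spheres: S^m * S^n = S^{m+n+1}.
dim = 13 + 14 + 1 = 28

28


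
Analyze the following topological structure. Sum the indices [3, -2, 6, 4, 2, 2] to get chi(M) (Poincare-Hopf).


Poincare-Hopf: chi(M) = sum of indices of zeros.
chi = (3) + (-2) + (6) + (4) + (2) + (2) = 15

15


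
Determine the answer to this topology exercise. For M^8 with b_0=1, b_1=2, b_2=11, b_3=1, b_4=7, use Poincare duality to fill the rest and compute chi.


By Poincare duality b_k = b_{8-k}, so full Betti numbers: b_0=1, b_1=2, b_2=11, b_3=1, b_4=7, b_5=1, b_6=11, b_7=2, b_8=1.
chi = sum (-1)^k b_k = 25

25


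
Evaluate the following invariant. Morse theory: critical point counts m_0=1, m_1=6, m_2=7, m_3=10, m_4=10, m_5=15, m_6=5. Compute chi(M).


Morse theory: chi(M) = sum_k (-1)^k m_k where m_k = #(index-k critical points).
= (1) + (-6) + (7) + (-10) + (10) + (-15) + (5) = -8

-8


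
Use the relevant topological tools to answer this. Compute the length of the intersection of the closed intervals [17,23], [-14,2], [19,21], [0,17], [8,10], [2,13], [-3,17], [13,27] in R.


Intersection = [max(a_i), min(b_i)] = [19, 2].
Since 19 > 2, the intersection is empty.
Length = 0

0


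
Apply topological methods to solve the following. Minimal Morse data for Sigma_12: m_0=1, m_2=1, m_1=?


A perfect Morse function has m_k = b_k.
For Sigma_12: b_0=1, b_1=2g=24, b_2=1.
Saddles m_1 = 2g = 24

24


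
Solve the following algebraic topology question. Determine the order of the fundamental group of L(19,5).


pi_1(L(p,q)) = Z/pZ for any q coprime to p.
|pi_1(L(19,5))| = 19

19


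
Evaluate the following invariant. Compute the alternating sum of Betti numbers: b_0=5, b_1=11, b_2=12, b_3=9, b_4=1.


chi = sum_k (-1)^k b_k.
= (5) + (-11) + (12) + (-9) + (1)
= -2

-2


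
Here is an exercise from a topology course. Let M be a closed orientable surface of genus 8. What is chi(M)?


For a closed orientable surface of genus g: chi = 2 - 2g.
Here g = 8.
chi = 2 - 2*8 = 2 - 16 = -14

-14


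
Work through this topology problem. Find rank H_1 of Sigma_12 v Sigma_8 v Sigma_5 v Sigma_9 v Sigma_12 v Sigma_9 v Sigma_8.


For a wedge X v Y: reduced H_k(X v Y) = H_k(X) + H_k(Y).
Each Sigma_g contributes b_1 = 2g.
b_1 = 24 + 16 + 10 + 18 + 24 + 18 + 16 = 126

126


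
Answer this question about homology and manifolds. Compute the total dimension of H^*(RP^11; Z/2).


H^k(RP^11; Z/2) = Z/2 for each 0 <= k <= 11.
Total dimension = 11 + 1 = 12

12


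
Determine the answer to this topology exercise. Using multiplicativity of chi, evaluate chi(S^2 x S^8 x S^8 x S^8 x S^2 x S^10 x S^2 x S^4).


chi is multiplicative: chi(X x Y) = chi(X) chi(Y).
Each even-dim sphere has chi = 2. There are 8 factors.
chi = 2^8 = 256

256


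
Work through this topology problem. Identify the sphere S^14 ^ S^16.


S^m ^ S^n = S^{m+n}.
k = 14 + 16 = 30

30


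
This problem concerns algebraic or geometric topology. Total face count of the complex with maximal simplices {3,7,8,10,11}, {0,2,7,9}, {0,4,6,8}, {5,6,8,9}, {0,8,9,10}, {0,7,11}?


Each maximal simplex on m vertices has 2^m - 1 nonempty faces.
Take the union (dedupe shared faces).
Total distinct faces = 78

78


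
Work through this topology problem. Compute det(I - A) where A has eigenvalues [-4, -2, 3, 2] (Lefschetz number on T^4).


For a torus self-map: L(f) = det(I - A) where A acts on H_1.
L(f) = (1--4) * (1--2) * (1-3) * (1-2) = 5 * 3 * -2 * -1 = 30

30


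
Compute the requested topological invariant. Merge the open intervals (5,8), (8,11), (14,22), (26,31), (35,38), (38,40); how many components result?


Sort and merge overlapping open intervals.
Merged: (5,8), (8,11), (14,22), (26,31), (35,38), (38,40).
Number of components = 6

6


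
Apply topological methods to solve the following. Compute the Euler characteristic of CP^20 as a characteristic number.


For any closed oriented manifold, <e(TM),[M]> = chi(M).
chi(CP^20) = 20+1 = 21

21


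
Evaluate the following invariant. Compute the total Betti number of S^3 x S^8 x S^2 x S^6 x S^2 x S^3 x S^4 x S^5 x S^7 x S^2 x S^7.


Total Betti number is multiplicative under products.
Each S^d (d>=1) has total Betti number 2.
There are 11 sphere factors.
Total = 2^11 = 2048

2048


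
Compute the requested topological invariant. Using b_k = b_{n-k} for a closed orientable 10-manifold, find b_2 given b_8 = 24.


Poincare duality for closed orientable n-manifolds: b_k = b_{n-k}.
Here n = 10, so b_2 = b_8 = 24

24


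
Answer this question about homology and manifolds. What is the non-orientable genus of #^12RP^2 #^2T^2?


Since a >= 1, the sum is non-orientable; each T^2 can be replaced by RP^2 # RP^2 (since T^2#RP^2 = 3RP^2).
Total crosscaps k = 12 + 2*2 = 16.
Check via chi: chi = 12*1 + 2*0 - (12+2-1)*2 = -14 = 2 - k = -14. Consistent.

16


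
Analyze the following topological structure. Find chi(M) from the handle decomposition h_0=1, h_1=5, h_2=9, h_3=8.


Handles of index k contribute (-1)^k to chi (same as CW cells).
chi = (1) + (-5) + (9) + (-8) = -3

-3


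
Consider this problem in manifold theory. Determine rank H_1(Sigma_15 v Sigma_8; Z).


For a wedge: H_1(A v B) = H_1(A) + H_1(B).
b_1(Sigma_15) = 30, b_1(Sigma_8) = 16.
b_1 = 30 + 16 = 46

46


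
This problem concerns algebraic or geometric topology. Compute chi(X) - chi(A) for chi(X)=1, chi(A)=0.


Relative Euler characteristic: chi(X, A) = chi(X) - chi(A).
= 1 - (0) = 1

1


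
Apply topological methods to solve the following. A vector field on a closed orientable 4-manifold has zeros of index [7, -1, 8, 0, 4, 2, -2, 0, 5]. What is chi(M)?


Poincare-Hopf: chi(M) = sum of indices of zeros.
chi = (7) + (-1) + (8) + (0) + (4) + (2) + (-2) + (0) + (5) = 23

23


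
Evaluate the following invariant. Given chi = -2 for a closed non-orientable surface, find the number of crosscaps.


chi = 2 - k for closed non-orientable surfaces with k crosscaps.
-2 = 2 - k
k = 2 - (-2) = 4

4


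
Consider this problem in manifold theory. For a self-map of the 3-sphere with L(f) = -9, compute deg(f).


L(f) = 1 + (-1)^3 deg(f) on S^3.
-9 = 1 + (-1)^3 * deg(f)
(-1)^3 * deg(f) = -10
deg(f) = 10

10


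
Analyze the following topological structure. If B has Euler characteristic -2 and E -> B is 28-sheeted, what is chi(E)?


For a finite covering: chi(E) = (number of sheets) * chi(B).
chi(E) = 28 * (-2) = -56

-56


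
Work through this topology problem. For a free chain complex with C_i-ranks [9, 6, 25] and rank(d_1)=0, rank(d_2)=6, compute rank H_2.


rank H_k = rank(ker d_k) - rank(im d_{k+1}).
rank(ker d_2) = rank(C_2) - rank(d_2) = 25 - 6 = 19.
rank(im d_{2+1}) = 0.
rank H_2 = 19 - 0 = 19

19


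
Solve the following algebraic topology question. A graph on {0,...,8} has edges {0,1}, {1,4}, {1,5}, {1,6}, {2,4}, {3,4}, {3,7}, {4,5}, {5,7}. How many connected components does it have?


Run DFS/union-find over 9 vertices.
V = 9, E = 9.
Number of components = 2

2


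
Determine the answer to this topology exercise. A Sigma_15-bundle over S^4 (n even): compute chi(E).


chi(S^4) = 2 (n even), chi(Sigma_15) = 2 - 2*15 = -28.
chi(E) = 2 * (-28) = -56

-56
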